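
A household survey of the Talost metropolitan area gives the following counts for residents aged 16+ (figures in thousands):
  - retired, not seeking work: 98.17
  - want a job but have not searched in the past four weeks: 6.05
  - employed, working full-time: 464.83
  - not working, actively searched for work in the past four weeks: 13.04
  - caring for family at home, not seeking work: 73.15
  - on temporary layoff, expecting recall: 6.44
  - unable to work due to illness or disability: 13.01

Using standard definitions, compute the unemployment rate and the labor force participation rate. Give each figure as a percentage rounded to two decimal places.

Employed = 464.83 thousand.
Unemployed = 13.04 + 6.44 = 19.48 thousand (jobless and actively searching, or on temporary layoff).
Labor force = 464.83 + 19.48 = 484.31 thousand.
Not in labor force = 98.17 + 6.05 + 73.15 + 13.01 = 190.38 thousand (those not working and not actively searching are outside the labor force — including those who want a job but have given up searching).
Civilian working-age population = 484.31 + 190.38 = 674.69 thousand.
Unemployment rate = 19.48 / 484.31 = 4.02%.
Labor force participation rate = 484.31 / 674.69 = 71.78%.

Unemployment rate ≈ 4.02%; labor force participation rate ≈ 71.78%.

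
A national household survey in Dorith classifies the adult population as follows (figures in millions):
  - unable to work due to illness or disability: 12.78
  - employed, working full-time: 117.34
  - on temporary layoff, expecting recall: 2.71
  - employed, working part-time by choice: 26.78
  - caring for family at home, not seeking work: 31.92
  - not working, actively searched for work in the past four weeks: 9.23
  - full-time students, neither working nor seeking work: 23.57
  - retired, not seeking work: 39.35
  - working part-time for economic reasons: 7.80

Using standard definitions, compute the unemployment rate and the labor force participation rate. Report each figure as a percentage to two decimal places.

Unemployment rate ≈ 7.29%; labor force participation rate ≈ 60.36%.

Employed = 117.34 + 26.78 + 7.80 = 151.92 million (anyone who worked, including part-time for economic reasons, counts as employed).
Unemployed = 2.71 + 9.23 = 11.94 million (jobless and actively searching, or on temporary layoff).
Labor force = 151.92 + 11.94 = 163.86 million.
Not in labor force = 12.78 + 31.92 + 23.57 + 39.35 = 107.62 million (those not working and not actively searching are outside the labor force).
Civilian working-age population = 163.86 + 107.62 = 271.48 million.
Unemployment rate = 11.94 / 163.86 = 7.29%.
Labor force participation rate = 163.86 / 271.48 = 60.36%.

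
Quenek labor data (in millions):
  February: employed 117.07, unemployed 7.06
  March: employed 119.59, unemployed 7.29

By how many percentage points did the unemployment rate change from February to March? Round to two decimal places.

February: labor force = 117.07 + 7.06 = 124.13; u = 7.06/124.13 = 5.69%.
March: labor force = 119.59 + 7.29 = 126.88; u = 7.29/126.88 = 5.75%.
Change = 5.75% − 5.69% = +0.06 pp.

The unemployment rate changed by +0.06 percentage points.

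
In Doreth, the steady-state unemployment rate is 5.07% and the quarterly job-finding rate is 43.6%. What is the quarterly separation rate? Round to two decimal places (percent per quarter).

From u* = s/(s+f): s = u·f/(1−u).
s = 0.0507 × 43.6 / (1 − 0.0507) = 2.2105 / 0.9493 ≈ 2.33% per quarter.

Separation rate ≈ 2.33% per quarter.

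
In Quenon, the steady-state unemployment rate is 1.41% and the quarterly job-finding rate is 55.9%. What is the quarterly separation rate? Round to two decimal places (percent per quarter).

Separation rate ≈ 0.80% per quarter.

From u* = s/(s+f): s = u·f/(1−u).
s = 0.0141 × 55.9 / (1 − 0.0141) = 0.7882 / 0.9859 ≈ 0.80% per quarter.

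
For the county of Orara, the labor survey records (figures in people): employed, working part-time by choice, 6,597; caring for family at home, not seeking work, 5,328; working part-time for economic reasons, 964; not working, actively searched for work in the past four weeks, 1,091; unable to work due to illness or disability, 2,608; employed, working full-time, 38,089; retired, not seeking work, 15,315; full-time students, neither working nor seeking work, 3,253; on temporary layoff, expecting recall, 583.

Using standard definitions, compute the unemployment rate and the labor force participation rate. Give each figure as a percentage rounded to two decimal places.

Unemployment rate ≈ 3.54%; labor force participation rate ≈ 64.10%.

Employed = 6,597 + 964 + 38,089 = 45,650 (anyone who worked, including part-time for economic reasons, counts as employed).
Unemployed = 1,091 + 583 = 1,674 (jobless and actively searching, or on temporary layoff).
Labor force = 45,650 + 1,674 = 47,324.
Not in labor force = 5,328 + 2,608 + 15,315 + 3,253 = 26,504 (those not working and not actively searching are outside the labor force).
Civilian working-age population = 47,324 + 26,504 = 73,828.
Unemployment rate = 1,674 / 47,324 = 3.54%.
Labor force participation rate = 47,324 / 73,828 = 64.10%.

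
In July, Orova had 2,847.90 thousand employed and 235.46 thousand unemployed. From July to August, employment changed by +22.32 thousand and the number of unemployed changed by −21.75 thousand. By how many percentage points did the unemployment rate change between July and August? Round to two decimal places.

The unemployment rate changed by −0.71 percentage points.

July: labor force = 2,847.90 + 235.46 = 3,083.36; u = 235.46/3,083.36 = 7.64%.
August: labor force = 2,870.22 + 213.71 = 3,083.93; u = 213.71/3,083.93 = 6.93%.
Change = 6.93% − 7.64% = −0.71 pp.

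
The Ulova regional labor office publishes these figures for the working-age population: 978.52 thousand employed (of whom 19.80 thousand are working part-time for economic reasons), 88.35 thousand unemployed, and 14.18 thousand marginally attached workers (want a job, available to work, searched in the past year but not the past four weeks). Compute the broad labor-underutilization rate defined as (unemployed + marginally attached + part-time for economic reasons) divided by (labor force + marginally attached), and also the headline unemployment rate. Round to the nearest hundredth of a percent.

Broad underutilization rate ≈ 11.32%; headline unemployment rate ≈ 8.28%.

Labor force = 978.52 + 88.35 = 1,066.87 thousand.
Numerator = 88.35 + 14.18 + 19.80 = 122.33 thousand.
Denominator = 1,066.87 + 14.18 = 1,081.05 thousand.
Broad rate = 122.33 / 1,081.05 = 11.32%.
Headline unemployment rate = 88.35 / 1,066.87 = 8.28%.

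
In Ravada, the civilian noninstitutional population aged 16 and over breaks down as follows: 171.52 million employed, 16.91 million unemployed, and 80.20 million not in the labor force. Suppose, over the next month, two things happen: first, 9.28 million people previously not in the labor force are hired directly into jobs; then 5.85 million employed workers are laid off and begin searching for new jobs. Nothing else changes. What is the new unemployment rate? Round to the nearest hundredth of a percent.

Initially, labor force = 171.52 + 16.91 = 188.43 million, so u = 16.91/188.43 = 8.97%.
After the first change, employed and labor force both rise by 9.28; unemployed unchanged → E = 180.80, U = 16.91, labor force = 197.71 million.
After the second change, employed falls and unemployed rises by 5.85; labor force unchanged → E = 174.95, U = 22.76, labor force = 197.71 million.
New unemployment rate = 22.76 / 197.71 = 11.51%.

New unemployment rate ≈ 11.51%.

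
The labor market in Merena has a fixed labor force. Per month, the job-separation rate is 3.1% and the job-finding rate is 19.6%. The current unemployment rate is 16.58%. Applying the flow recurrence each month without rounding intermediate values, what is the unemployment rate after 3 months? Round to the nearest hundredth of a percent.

With a fixed labor force, u_{t+1} = u_t + s·(1−u_t) − f·u_t = u_t·(1−s−f) + s.
Here 1−s−f = 0.773 and s = 0.031.
u_1 = 0.165800 × 0.773 + 0.031 = 0.159163.
u_2 = 0.159163 × 0.773 + 0.031 = 0.154033.
u_3 = 0.154033 × 0.773 + 0.031 = 0.150068.

Unemployment rate after three months ≈ 15.01%.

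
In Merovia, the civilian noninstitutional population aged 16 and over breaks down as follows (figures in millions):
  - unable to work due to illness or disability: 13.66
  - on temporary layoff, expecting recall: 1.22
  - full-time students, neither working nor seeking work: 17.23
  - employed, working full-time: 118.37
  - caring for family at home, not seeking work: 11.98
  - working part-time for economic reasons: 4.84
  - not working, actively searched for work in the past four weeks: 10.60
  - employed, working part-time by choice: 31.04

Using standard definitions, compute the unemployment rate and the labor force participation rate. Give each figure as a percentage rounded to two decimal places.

Employed = 118.37 + 4.84 + 31.04 = 154.25 million (anyone who worked, including part-time for economic reasons, counts as employed).
Unemployed = 1.22 + 10.60 = 11.82 million (jobless and actively searching, or on temporary layoff).
Labor force = 154.25 + 11.82 = 166.07 million.
Not in labor force = 13.66 + 17.23 + 11.98 = 42.87 million (those not working and not actively searching are outside the labor force).
Civilian working-age population = 166.07 + 42.87 = 208.94 million.
Unemployment rate = 11.82 / 166.07 = 7.12%.
Labor force participation rate = 166.07 / 208.94 = 79.48%.

Unemployment rate ≈ 7.12%; labor force participation rate ≈ 79.48%.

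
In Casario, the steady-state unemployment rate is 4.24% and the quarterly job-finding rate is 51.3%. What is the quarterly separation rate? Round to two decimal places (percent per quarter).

Separation rate ≈ 2.27% per quarter.

From u* = s/(s+f): s = u·f/(1−u).
s = 0.0424 × 51.3 / (1 − 0.0424) = 2.1751 / 0.9576 ≈ 2.27% per quarter.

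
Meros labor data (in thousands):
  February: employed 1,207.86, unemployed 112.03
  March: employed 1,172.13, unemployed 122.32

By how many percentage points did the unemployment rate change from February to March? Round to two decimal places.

The unemployment rate changed by +0.96 percentage points.

February: labor force = 1,207.86 + 112.03 = 1,319.89; u = 112.03/1,319.89 = 8.49%.
March: labor force = 1,172.13 + 122.32 = 1,294.45; u = 122.32/1,294.45 = 9.45%.
Change = 9.45% − 8.49% = +0.96 pp.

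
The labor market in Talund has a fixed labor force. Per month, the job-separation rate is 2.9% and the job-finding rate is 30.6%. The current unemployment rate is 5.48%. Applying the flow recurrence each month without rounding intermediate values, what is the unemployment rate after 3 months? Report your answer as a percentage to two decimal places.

Unemployment rate after three months ≈ 7.72%.

With a fixed labor force, u_{t+1} = u_t + s·(1−u_t) − f·u_t = u_t·(1−s−f) + s.
Here 1−s−f = 0.665 and s = 0.029.
u_1 = 0.054800 × 0.665 + 0.029 = 0.065442.
u_2 = 0.065442 × 0.665 + 0.029 = 0.072519.
u_3 = 0.072519 × 0.665 + 0.029 = 0.077225.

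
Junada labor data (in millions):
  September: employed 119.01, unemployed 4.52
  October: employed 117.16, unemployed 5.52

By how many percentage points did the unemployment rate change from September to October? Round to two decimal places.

The unemployment rate changed by +0.84 percentage points.

September: labor force = 119.01 + 4.52 = 123.53; u = 4.52/123.53 = 3.66%.
October: labor force = 117.16 + 5.52 = 122.68; u = 5.52/122.68 = 4.50%.
Change = 4.50% − 3.66% = +0.84 pp.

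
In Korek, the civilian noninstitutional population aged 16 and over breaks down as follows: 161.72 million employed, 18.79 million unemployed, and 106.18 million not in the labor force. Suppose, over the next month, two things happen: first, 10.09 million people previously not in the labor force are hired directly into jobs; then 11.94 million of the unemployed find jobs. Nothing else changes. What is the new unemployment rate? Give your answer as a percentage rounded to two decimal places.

Initially, labor force = 161.72 + 18.79 = 180.51 million, so u = 18.79/180.51 = 10.41%.
After the first change, employed and labor force both rise by 10.09; unemployed unchanged → E = 171.81, U = 18.79, labor force = 190.60 million.
After the second change, unemployed falls and employed rises by 11.94; labor force unchanged → E = 183.75, U = 6.85, labor force = 190.60 million.
New unemployment rate = 6.85 / 190.60 = 3.59%.

New unemployment rate ≈ 3.59%.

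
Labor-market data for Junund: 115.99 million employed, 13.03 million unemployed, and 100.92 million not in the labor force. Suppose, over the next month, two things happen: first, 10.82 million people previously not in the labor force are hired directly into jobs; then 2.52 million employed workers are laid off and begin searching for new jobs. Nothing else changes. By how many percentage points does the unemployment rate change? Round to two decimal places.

The unemployment rate changes by +1.02 percentage points.

Initially, labor force = 115.99 + 13.03 = 129.02 million, so u = 13.03/129.02 = 10.10%.
After the first change, employed and labor force both rise by 10.82; unemployed unchanged → E = 126.81, U = 13.03, labor force = 139.84 million.
After the second change, employed falls and unemployed rises by 2.52; labor force unchanged → E = 124.29, U = 15.55, labor force = 139.84 million.
New unemployment rate = 15.55 / 139.84 = 11.12%.
Change = 11.12% − 10.10% = +1.02 percentage points.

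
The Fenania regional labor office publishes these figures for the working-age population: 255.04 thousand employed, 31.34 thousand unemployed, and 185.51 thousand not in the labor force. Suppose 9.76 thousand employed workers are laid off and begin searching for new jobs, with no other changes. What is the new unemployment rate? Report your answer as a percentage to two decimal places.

Initially, labor force = 255.04 + 31.34 = 286.38 thousand, so u = 31.34/286.38 = 10.94%.
After the change, employed falls and unemployed rises by 9.76; labor force unchanged → E = 245.28, U = 41.10, labor force = 286.38 thousand.
New unemployment rate = 41.10 / 286.38 = 14.35%.

New unemployment rate ≈ 14.35%.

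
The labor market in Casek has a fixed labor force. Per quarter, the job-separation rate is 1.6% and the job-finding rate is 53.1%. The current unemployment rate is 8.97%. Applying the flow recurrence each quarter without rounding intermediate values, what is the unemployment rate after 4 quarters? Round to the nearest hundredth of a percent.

With a fixed labor force, u_{t+1} = u_t + s·(1−u_t) − f·u_t = u_t·(1−s−f) + s.
Here 1−s−f = 0.453 and s = 0.016.
u_1 = 0.089700 × 0.453 + 0.016 = 0.056634.
u_2 = 0.056634 × 0.453 + 0.016 = 0.041655.
u_3 = 0.041655 × 0.453 + 0.016 = 0.034870.
u_4 = 0.034870 × 0.453 + 0.016 = 0.031796.

Unemployment rate after four quarters ≈ 3.18%.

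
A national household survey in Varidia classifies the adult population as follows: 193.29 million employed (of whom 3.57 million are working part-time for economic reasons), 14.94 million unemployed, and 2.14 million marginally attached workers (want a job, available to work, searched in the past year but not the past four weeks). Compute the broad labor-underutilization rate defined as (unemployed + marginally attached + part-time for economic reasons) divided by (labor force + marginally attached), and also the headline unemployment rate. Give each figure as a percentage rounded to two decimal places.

Labor force = 193.29 + 14.94 = 208.23 million.
Numerator = 14.94 + 2.14 + 3.57 = 20.65 million.
Denominator = 208.23 + 2.14 = 210.37 million.
Broad rate = 20.65 / 210.37 = 9.82%.
Headline unemployment rate = 14.94 / 208.23 = 7.17%.

Broad underutilization rate ≈ 9.82%; headline unemployment rate ≈ 7.17%.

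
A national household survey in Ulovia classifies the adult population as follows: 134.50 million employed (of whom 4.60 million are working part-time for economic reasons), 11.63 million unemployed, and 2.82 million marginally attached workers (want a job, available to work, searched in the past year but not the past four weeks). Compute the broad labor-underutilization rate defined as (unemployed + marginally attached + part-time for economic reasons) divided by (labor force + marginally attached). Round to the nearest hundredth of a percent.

Broad underutilization rate ≈ 12.79%.

Labor force = 134.50 + 11.63 = 146.13 million.
Numerator = 11.63 + 2.82 + 4.60 = 19.05 million.
Denominator = 146.13 + 2.82 = 148.95 million.
Broad rate = 19.05 / 148.95 = 12.79%.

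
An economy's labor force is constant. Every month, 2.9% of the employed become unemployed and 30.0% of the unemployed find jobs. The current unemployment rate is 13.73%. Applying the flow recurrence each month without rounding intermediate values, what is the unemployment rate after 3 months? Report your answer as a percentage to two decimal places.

With a fixed labor force, u_{t+1} = u_t + s·(1−u_t) − f·u_t = u_t·(1−s−f) + s.
Here 1−s−f = 0.671 and s = 0.029.
u_1 = 0.137300 × 0.671 + 0.029 = 0.121128.
u_2 = 0.121128 × 0.671 + 0.029 = 0.110277.
u_3 = 0.110277 × 0.671 + 0.029 = 0.102996.

Unemployment rate after three months ≈ 10.30%.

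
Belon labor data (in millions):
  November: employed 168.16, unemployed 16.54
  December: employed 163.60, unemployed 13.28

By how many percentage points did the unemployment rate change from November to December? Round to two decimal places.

November: labor force = 168.16 + 16.54 = 184.70; u = 16.54/184.70 = 8.96%.
December: labor force = 163.60 + 13.28 = 176.88; u = 13.28/176.88 = 7.51%.
Change = 7.51% − 8.96% = −1.45 pp.

The unemployment rate changed by −1.45 percentage points.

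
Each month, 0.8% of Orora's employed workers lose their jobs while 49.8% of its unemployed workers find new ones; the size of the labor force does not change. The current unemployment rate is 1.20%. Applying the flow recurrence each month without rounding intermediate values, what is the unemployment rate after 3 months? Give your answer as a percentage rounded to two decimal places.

Unemployment rate after three months ≈ 1.54%.

With a fixed labor force, u_{t+1} = u_t + s·(1−u_t) − f·u_t = u_t·(1−s−f) + s.
Here 1−s−f = 0.494 and s = 0.008.
u_1 = 0.012000 × 0.494 + 0.008 = 0.013928.
u_2 = 0.013928 × 0.494 + 0.008 = 0.014880.
u_3 = 0.014880 × 0.494 + 0.008 = 0.015351.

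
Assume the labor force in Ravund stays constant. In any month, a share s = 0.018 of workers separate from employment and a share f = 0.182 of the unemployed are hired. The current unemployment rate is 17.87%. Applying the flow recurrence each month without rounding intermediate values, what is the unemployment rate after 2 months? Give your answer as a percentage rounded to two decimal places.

With a fixed labor force, u_{t+1} = u_t + s·(1−u_t) − f·u_t = u_t·(1−s−f) + s.
Here 1−s−f = 0.800 and s = 0.018.
u_1 = 0.178700 × 0.800 + 0.018 = 0.160960.
u_2 = 0.160960 × 0.800 + 0.018 = 0.146768.

Unemployment rate after two months ≈ 14.68%.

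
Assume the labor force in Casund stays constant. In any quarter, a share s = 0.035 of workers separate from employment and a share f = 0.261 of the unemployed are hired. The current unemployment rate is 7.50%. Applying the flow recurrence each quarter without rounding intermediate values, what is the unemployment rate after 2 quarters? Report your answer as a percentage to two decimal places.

Unemployment rate after two quarters ≈ 9.68%.

With a fixed labor force, u_{t+1} = u_t + s·(1−u_t) − f·u_t = u_t·(1−s−f) + s.
Here 1−s−f = 0.704 and s = 0.035.
u_1 = 0.075000 × 0.704 + 0.035 = 0.087800.
u_2 = 0.087800 × 0.704 + 0.035 = 0.096811.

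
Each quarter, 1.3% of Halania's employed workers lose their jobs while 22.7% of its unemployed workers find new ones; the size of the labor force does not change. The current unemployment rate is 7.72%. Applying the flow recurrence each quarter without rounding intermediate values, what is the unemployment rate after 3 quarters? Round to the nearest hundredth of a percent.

With a fixed labor force, u_{t+1} = u_t + s·(1−u_t) − f·u_t = u_t·(1−s−f) + s.
Here 1−s−f = 0.760 and s = 0.013.
u_1 = 0.077200 × 0.760 + 0.013 = 0.071672.
u_2 = 0.071672 × 0.760 + 0.013 = 0.067471.
u_3 = 0.067471 × 0.760 + 0.013 = 0.064278.

Unemployment rate after three quarters ≈ 6.43%.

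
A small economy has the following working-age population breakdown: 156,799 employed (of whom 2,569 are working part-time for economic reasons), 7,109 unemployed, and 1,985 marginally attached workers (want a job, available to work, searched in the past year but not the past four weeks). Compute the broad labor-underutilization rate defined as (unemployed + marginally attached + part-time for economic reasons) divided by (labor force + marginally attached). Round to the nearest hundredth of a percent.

Broad underutilization rate ≈ 7.03%.

Labor force = 156,799 + 7,109 = 163,908.
Numerator = 7,109 + 1,985 + 2,569 = 11,663.
Denominator = 163,908 + 1,985 = 165,893.
Broad rate = 11,663 / 165,893 = 7.03%.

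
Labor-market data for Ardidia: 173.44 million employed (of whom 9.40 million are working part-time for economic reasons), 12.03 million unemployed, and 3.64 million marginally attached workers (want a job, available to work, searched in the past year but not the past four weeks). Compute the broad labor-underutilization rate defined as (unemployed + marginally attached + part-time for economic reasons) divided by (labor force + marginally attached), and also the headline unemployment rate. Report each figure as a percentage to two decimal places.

Labor force = 173.44 + 12.03 = 185.47 million.
Numerator = 12.03 + 3.64 + 9.40 = 25.07 million.
Denominator = 185.47 + 3.64 = 189.11 million.
Broad rate = 25.07 / 189.11 = 13.26%.
Headline unemployment rate = 12.03 / 185.47 = 6.49%.

Broad underutilization rate ≈ 13.26%; headline unemployment rate ≈ 6.49%.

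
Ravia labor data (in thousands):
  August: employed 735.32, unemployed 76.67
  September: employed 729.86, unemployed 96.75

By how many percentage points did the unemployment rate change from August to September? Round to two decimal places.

The unemployment rate changed by +2.26 percentage points.

August: labor force = 735.32 + 76.67 = 811.99; u = 76.67/811.99 = 9.44%.
September: labor force = 729.86 + 96.75 = 826.61; u = 96.75/826.61 = 11.70%.
Change = 11.70% − 9.44% = +2.26 pp.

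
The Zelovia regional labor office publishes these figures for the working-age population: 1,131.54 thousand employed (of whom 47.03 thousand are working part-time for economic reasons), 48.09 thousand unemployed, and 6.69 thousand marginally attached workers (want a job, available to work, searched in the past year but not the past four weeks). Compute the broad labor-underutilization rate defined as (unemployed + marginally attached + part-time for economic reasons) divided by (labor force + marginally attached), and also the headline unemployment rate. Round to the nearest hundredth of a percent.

Broad underutilization rate ≈ 8.58%; headline unemployment rate ≈ 4.08%.

Labor force = 1,131.54 + 48.09 = 1,179.63 thousand.
Numerator = 48.09 + 6.69 + 47.03 = 101.81 thousand.
Denominator = 1,179.63 + 6.69 = 1,186.32 thousand.
Broad rate = 101.81 / 1,186.32 = 8.58%.
Headline unemployment rate = 48.09 / 1,179.63 = 4.08%.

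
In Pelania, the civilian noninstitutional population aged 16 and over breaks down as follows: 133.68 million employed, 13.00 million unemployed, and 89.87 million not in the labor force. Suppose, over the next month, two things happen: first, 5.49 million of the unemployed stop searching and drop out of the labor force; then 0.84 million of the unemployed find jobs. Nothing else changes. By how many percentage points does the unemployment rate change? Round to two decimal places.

The unemployment rate changes by −4.14 percentage points.

Initially, labor force = 133.68 + 13.00 = 146.68 million, so u = 13.00/146.68 = 8.86%.
After the first change, unemployed and labor force both fall by 5.49 → E = 133.68, U = 7.51, labor force = 141.19 million.
After the second change, unemployed falls and employed rises by 0.84; labor force unchanged → E = 134.52, U = 6.67, labor force = 141.19 million.
New unemployment rate = 6.67 / 141.19 = 4.72%.
Change = 4.72% − 8.86% = −4.14 percentage points.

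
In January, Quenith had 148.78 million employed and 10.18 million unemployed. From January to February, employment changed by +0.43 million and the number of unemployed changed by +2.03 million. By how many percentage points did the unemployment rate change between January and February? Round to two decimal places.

The unemployment rate changed by +1.16 percentage points.

January: labor force = 148.78 + 10.18 = 158.96; u = 10.18/158.96 = 6.40%.
February: labor force = 149.21 + 12.21 = 161.42; u = 12.21/161.42 = 7.56%.
Change = 7.56% − 6.40% = +1.16 pp.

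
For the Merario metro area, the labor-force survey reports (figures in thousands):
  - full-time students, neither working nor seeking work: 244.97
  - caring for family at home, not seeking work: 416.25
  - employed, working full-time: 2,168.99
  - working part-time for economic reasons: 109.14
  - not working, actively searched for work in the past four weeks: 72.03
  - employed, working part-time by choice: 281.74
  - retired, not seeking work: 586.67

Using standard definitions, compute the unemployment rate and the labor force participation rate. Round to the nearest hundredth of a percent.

Unemployment rate ≈ 2.74%; labor force participation rate ≈ 67.84%.

Employed = 2,168.99 + 109.14 + 281.74 = 2,559.87 thousand (anyone who worked, including part-time for economic reasons, counts as employed).
Unemployed = 72.03 thousand.
Labor force = 2,559.87 + 72.03 = 2,631.90 thousand.
Not in labor force = 244.97 + 416.25 + 586.67 = 1,247.89 thousand (those not working and not actively searching are outside the labor force).
Civilian working-age population = 2,631.90 + 1,247.89 = 3,879.79 thousand.
Unemployment rate = 72.03 / 2,631.90 = 2.74%.
Labor force participation rate = 2,631.90 / 3,879.79 = 67.84%.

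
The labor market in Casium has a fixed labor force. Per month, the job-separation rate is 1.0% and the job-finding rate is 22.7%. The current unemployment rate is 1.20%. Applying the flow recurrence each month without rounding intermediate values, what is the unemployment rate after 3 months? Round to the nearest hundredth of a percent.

With a fixed labor force, u_{t+1} = u_t + s·(1−u_t) − f·u_t = u_t·(1−s−f) + s.
Here 1−s−f = 0.763 and s = 0.010.
u_1 = 0.012000 × 0.763 + 0.010 = 0.019156.
u_2 = 0.019156 × 0.763 + 0.010 = 0.024616.
u_3 = 0.024616 × 0.763 + 0.010 = 0.028782.

Unemployment rate after three months ≈ 2.88%.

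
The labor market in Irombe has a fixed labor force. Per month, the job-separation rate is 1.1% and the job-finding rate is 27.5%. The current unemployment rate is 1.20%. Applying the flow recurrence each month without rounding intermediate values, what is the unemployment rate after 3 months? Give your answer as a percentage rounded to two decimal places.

With a fixed labor force, u_{t+1} = u_t + s·(1−u_t) − f·u_t = u_t·(1−s−f) + s.
Here 1−s−f = 0.714 and s = 0.011.
u_1 = 0.012000 × 0.714 + 0.011 = 0.019568.
u_2 = 0.019568 × 0.714 + 0.011 = 0.024972.
u_3 = 0.024972 × 0.714 + 0.011 = 0.028830.

Unemployment rate after three months ≈ 2.88%.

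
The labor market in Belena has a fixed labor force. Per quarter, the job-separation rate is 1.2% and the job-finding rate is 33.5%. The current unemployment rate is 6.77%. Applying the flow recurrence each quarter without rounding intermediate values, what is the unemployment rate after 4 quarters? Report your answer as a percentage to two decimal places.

With a fixed labor force, u_{t+1} = u_t + s·(1−u_t) − f·u_t = u_t·(1−s−f) + s.
Here 1−s−f = 0.653 and s = 0.012.
u_1 = 0.067700 × 0.653 + 0.012 = 0.056208.
u_2 = 0.056208 × 0.653 + 0.012 = 0.048704.
u_3 = 0.048704 × 0.653 + 0.012 = 0.043804.
u_4 = 0.043804 × 0.653 + 0.012 = 0.040604.

Unemployment rate after four quarters ≈ 4.06%.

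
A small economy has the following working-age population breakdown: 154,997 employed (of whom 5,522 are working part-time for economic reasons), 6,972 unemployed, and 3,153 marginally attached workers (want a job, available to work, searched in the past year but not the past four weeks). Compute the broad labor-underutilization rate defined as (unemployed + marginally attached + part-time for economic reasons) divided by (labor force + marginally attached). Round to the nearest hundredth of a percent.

Broad underutilization rate ≈ 9.48%.

Labor force = 154,997 + 6,972 = 161,969.
Numerator = 6,972 + 3,153 + 5,522 = 15,647.
Denominator = 161,969 + 3,153 = 165,122.
Broad rate = 15,647 / 165,122 = 9.48%.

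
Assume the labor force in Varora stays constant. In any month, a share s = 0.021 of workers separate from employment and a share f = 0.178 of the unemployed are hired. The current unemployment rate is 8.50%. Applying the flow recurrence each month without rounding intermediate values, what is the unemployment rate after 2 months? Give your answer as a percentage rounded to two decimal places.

Unemployment rate after two months ≈ 9.24%.

With a fixed labor force, u_{t+1} = u_t + s·(1−u_t) − f·u_t = u_t·(1−s−f) + s.
Here 1−s−f = 0.801 and s = 0.021.
u_1 = 0.085000 × 0.801 + 0.021 = 0.089085.
u_2 = 0.089085 × 0.801 + 0.021 = 0.092357.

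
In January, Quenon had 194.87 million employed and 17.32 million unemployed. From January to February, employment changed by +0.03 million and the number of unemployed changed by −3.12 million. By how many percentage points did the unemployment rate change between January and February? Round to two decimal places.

The unemployment rate changed by −1.37 percentage points.

January: labor force = 194.87 + 17.32 = 212.19; u = 17.32/212.19 = 8.16%.
February: labor force = 194.90 + 14.20 = 209.10; u = 14.20/209.10 = 6.79%.
Change = 6.79% − 8.16% = −1.37 pp.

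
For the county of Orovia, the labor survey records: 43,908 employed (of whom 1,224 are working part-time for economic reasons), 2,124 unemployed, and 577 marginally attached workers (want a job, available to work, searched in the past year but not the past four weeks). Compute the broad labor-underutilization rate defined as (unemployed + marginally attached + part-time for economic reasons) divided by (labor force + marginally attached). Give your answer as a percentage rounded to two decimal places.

Labor force = 43,908 + 2,124 = 46,032.
Numerator = 2,124 + 577 + 1,224 = 3,925.
Denominator = 46,032 + 577 = 46,609.
Broad rate = 3,925 / 46,609 = 8.42%.

Broad underutilization rate ≈ 8.42%.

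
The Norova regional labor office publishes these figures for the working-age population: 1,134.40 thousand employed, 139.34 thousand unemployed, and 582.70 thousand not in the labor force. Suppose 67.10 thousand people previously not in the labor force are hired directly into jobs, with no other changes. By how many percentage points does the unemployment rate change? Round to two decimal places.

Initially, labor force = 1,134.40 + 139.34 = 1,273.74 thousand, so u = 139.34/1,273.74 = 10.94%.
After the change, employed and labor force both rise by 67.10; unemployed unchanged → E = 1,201.50, U = 139.34, labor force = 1,340.84 thousand.
New unemployment rate = 139.34 / 1,340.84 = 10.39%.
Change = 10.39% − 10.94% = −0.55 percentage points.

The unemployment rate changes by −0.55 percentage points.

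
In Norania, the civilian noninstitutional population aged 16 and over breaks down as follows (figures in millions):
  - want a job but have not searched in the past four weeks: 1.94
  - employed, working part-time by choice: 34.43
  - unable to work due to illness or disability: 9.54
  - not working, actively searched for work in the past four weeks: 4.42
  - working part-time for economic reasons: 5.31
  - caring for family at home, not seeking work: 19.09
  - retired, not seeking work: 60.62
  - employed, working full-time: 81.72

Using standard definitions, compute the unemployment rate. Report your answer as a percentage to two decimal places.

Unemployment rate ≈ 3.51%.

Employed = 34.43 + 5.31 + 81.72 = 121.46 million (anyone who worked, including part-time for economic reasons, counts as employed).
Unemployed = 4.42 million.
Labor force = 121.46 + 4.42 = 125.88 million.
Unemployment rate = 4.42 / 125.88 = 3.51%.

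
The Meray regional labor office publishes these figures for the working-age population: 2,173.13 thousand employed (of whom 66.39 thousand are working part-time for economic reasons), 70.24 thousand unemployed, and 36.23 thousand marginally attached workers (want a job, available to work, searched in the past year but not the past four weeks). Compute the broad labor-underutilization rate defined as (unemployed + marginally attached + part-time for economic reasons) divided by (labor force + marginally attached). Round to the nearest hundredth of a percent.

Labor force = 2,173.13 + 70.24 = 2,243.37 thousand.
Numerator = 70.24 + 36.23 + 66.39 = 172.86 thousand.
Denominator = 2,243.37 + 36.23 = 2,279.60 thousand.
Broad rate = 172.86 / 2,279.60 = 7.58%.

Broad underutilization rate ≈ 7.58%.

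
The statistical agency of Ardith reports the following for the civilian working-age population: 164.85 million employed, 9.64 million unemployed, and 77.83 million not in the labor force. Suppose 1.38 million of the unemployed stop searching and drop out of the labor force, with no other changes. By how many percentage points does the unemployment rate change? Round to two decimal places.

Initially, labor force = 164.85 + 9.64 = 174.49 million, so u = 9.64/174.49 = 5.52%.
After the change, unemployed and labor force both fall by 1.38 → E = 164.85, U = 8.26, labor force = 173.11 million.
New unemployment rate = 8.26 / 173.11 = 4.77%.
Change = 4.77% − 5.52% = −0.75 percentage points.

The unemployment rate changes by −0.75 percentage points.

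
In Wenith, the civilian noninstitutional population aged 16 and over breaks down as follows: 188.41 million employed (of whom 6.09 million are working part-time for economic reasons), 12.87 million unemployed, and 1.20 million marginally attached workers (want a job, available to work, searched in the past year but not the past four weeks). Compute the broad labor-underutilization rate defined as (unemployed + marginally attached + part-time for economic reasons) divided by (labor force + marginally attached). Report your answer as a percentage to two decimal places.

Broad underutilization rate ≈ 9.96%.

Labor force = 188.41 + 12.87 = 201.28 million.
Numerator = 12.87 + 1.20 + 6.09 = 20.16 million.
Denominator = 201.28 + 1.20 = 202.48 million.
Broad rate = 20.16 / 202.48 = 9.96%.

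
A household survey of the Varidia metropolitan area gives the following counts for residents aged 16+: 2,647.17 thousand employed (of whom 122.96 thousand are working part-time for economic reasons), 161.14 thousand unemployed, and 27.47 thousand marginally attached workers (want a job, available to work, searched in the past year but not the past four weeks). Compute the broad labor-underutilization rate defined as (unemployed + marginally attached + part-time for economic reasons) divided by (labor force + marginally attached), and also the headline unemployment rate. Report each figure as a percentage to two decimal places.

Labor force = 2,647.17 + 161.14 = 2,808.31 thousand.
Numerator = 161.14 + 27.47 + 122.96 = 311.57 thousand.
Denominator = 2,808.31 + 27.47 = 2,835.78 thousand.
Broad rate = 311.57 / 2,835.78 = 10.99%.
Headline unemployment rate = 161.14 / 2,808.31 = 5.74%.

Broad underutilization rate ≈ 10.99%; headline unemployment rate ≈ 5.74%.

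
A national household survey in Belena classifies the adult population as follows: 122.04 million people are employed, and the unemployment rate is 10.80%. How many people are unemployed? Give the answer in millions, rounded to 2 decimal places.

Let U be the number unemployed. The labor force is E + U, and U/(E+U) = 0.1080.
So U = 0.1080 × 122.04 / (1 − 0.1080) = 13.1803 / 0.8920 ≈ 14.78 million.

About 14.78 million are unemployed.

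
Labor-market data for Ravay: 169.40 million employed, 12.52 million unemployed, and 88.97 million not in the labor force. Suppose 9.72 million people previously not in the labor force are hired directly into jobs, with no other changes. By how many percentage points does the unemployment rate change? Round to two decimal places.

Initially, labor force = 169.40 + 12.52 = 181.92 million, so u = 12.52/181.92 = 6.88%.
After the change, employed and labor force both rise by 9.72; unemployed unchanged → E = 179.12, U = 12.52, labor force = 191.64 million.
New unemployment rate = 12.52 / 191.64 = 6.53%.
Change = 6.53% − 6.88% = −0.35 percentage points.

The unemployment rate changes by −0.35 percentage points.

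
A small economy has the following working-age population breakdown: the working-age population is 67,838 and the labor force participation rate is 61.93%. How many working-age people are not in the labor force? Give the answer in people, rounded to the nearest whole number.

Share not in the labor force = 1 − 0.6193 = 0.3807.
Not in labor force = 0.3807 × 67,838 ≈ 25,826.

About 25,826 are not in the labor force.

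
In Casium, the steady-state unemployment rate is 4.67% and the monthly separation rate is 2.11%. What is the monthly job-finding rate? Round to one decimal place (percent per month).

From u* = s/(s+f): f = s·(1−u)/u.
f = 2.11 × (1 − 0.0467) / 0.0467 = 2.0115 / 0.0467 ≈ 43.1% per month.

Job-finding rate ≈ 43.1% per month.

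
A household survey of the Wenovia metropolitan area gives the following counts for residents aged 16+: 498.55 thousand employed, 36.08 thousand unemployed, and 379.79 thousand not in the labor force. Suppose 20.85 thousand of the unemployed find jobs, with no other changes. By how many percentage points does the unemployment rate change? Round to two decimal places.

The unemployment rate changes by −3.90 percentage points.

Initially, labor force = 498.55 + 36.08 = 534.63 thousand, so u = 36.08/534.63 = 6.75%.
After the change, unemployed falls and employed rises by 20.85; labor force unchanged → E = 519.40, U = 15.23, labor force = 534.63 thousand.
New unemployment rate = 15.23 / 534.63 = 2.85%.
Change = 2.85% − 6.75% = −3.90 percentage points.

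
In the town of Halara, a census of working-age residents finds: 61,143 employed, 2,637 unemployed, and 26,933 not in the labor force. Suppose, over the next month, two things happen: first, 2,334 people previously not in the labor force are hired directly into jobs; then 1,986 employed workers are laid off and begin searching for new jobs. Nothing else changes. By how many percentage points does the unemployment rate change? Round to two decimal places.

The unemployment rate changes by +2.86 percentage points.

Initially, labor force = 61,143 + 2,637 = 63,780, so u = 2,637/63,780 = 4.13%.
After the first change, employed and labor force both rise by 2,334; unemployed unchanged → E = 63,477, U = 2,637, labor force = 66,114.
After the second change, employed falls and unemployed rises by 1,986; labor force unchanged → E = 61,491, U = 4,623, labor force = 66,114.
New unemployment rate = 4,623 / 66,114 = 6.99%.
Change = 6.99% − 4.13% = +2.86 percentage points.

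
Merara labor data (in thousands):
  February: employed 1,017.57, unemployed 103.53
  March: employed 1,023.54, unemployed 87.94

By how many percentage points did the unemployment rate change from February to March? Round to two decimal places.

The unemployment rate changed by −1.32 percentage points.

February: labor force = 1,017.57 + 103.53 = 1,121.10; u = 103.53/1,121.10 = 9.23%.
March: labor force = 1,023.54 + 87.94 = 1,111.48; u = 87.94/1,111.48 = 7.91%.
Change = 7.91% − 9.23% = −1.32 pp.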